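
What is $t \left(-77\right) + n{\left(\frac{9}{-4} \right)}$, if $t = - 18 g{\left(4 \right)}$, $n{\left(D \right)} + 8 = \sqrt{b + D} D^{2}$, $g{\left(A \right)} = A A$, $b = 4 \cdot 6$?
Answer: $22168 + \frac{81 \sqrt{87}}{32} \approx 22192.0$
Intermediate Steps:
$b = 24$
$g{\left(A \right)} = A^{2}$
$n{\left(D \right)} = -8 + D^{2} \sqrt{24 + D}$ ($n{\left(D \right)} = -8 + \sqrt{24 + D} D^{2} = -8 + D^{2} \sqrt{24 + D}$)
$t = -288$ ($t = - 18 \cdot 4^{2} = \left(-18\right) 16 = -288$)
$t \left(-77\right) + n{\left(\frac{9}{-4} \right)} = \left(-288\right) \left(-77\right) - \left(8 - \left(\frac{9}{-4}\right)^{2} \sqrt{24 + \frac{9}{-4}}\right) = 22176 - \left(8 - \left(9 \left(- \frac{1}{4}\right)\right)^{2} \sqrt{24 + 9 \left(- \frac{1}{4}\right)}\right) = 22176 - \left(8 - \left(- \frac{9}{4}\right)^{2} \sqrt{24 - \frac{9}{4}}\right) = 22176 - \left(8 - \frac{81 \sqrt{\frac{87}{4}}}{16}\right) = 22176 - \left(8 - \frac{81 \frac{\sqrt{87}}{2}}{16}\right) = 22176 - \left(8 - \frac{81 \sqrt{87}}{32}\right) = 22168 + \frac{81 \sqrt{87}}{32}$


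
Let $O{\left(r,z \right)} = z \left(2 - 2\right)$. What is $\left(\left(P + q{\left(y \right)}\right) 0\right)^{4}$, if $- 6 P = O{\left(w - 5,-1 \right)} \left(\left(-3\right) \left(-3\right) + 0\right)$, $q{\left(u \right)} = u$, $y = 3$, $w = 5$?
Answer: $0$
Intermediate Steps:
$O{\left(r,z \right)} = 0$ ($O{\left(r,z \right)} = z 0 = 0$)
$P = 0$ ($P = - \frac{0 \left(\left(-3\right) \left(-3\right) + 0\right)}{6} = - \frac{0 \left(9 + 0\right)}{6} = - \frac{0 \cdot 9}{6} = \left(- \frac{1}{6}\right) 0 = 0$)
$\left(\left(P + q{\left(y \right)}\right) 0\right)^{4} = \left(\left(0 + 3\right) 0\right)^{4} = \left(3 \cdot 0\right)^{4} = 0^{4} = 0$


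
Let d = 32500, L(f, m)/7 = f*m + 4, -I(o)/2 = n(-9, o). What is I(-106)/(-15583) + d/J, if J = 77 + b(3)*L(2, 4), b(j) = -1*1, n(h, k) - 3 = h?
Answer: -506447584/109081 ≈ -4642.9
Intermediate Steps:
n(h, k) = 3 + h
I(o) = 12 (I(o) = -2*(3 - 9) = -2*(-6) = 12)
L(f, m) = 28 + 7*f*m (L(f, m) = 7*(f*m + 4) = 7*(4 + f*m) = 28 + 7*f*m)
b(j) = -1
J = -7 (J = 77 - (28 + 7*2*4) = 77 - (28 + 56) = 77 - 1*84 = 77 - 84 = -7)
I(-106)/(-15583) + d/J = 12/(-15583) + 32500/(-7) = 12*(-1/15583) + 32500*(-⅐) = -12/15583 - 32500/7 = -506447584/109081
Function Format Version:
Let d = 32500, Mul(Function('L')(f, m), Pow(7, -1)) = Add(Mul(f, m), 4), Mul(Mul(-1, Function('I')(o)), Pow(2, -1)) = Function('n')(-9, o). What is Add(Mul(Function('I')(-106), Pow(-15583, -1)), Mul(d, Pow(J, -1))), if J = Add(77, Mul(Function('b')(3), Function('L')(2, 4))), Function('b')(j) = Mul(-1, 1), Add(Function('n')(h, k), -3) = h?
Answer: Rational(-506447584, 109081) ≈ -4642.9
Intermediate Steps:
Function('n')(h, k) = Add(3, h)
Function('I')(o) = 12 (Function('I')(o) = Mul(-2, Add(3, -9)) = Mul(-2, -6) = 12)
Function('L')(f, m) = Add(28, Mul(7, f, m)) (Function('L')(f, m) = Mul(7, Add(Mul(f, m), 4)) = Mul(7, Add(4, Mul(f, m))) = Add(28, Mul(7, f, m)))
Function('b')(j) = -1
J = -7 (J = Add(77, Mul(-1, Add(28, Mul(7, 2, 4)))) = Add(77, Mul(-1, Add(28, 56))) = Add(77, Mul(-1, 84)) = Add(77, -84) = -7)
Add(Mul(Function('I')(-106), Pow(-15583, -1)), Mul(d, Pow(J, -1))) = Add(Mul(12, Pow(-15583, -1)), Mul(32500, Pow(-7, -1))) = Add(Mul(12, Rational(-1, 15583)), Mul(32500, Rational(-1, 7))) = Add(Rational(-12, 15583), Rational(-32500, 7)) = Rational(-506447584, 109081)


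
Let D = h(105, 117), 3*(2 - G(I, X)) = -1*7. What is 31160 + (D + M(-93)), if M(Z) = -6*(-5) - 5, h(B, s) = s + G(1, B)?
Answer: 93919/3 ≈ 31306.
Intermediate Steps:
G(I, X) = 13/3 (G(I, X) = 2 - (-1)*7/3 = 2 - 1/3*(-7) = 2 + 7/3 = 13/3)
h(B, s) = 13/3 + s (h(B, s) = s + 13/3 = 13/3 + s)
M(Z) = 25 (M(Z) = 30 - 5 = 25)
D = 364/3 (D = 13/3 + 117 = 364/3 ≈ 121.33)
31160 + (D + M(-93)) = 31160 + (364/3 + 25) = 31160 + 439/3 = 93919/3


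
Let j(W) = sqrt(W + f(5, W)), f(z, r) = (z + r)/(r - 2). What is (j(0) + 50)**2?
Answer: (100 + I*sqrt(10))**2/4 ≈ 2497.5 + 158.11*I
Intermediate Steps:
f(z, r) = (r + z)/(-2 + r)
j(W) = sqrt(W + (5 + W)/(-2 + W)) (j(W) = sqrt(W + (W + 5)/(-2 + W)) = sqrt(W + (5 + W)/(-2 + W)))
(j(0) + 50)**2 = (sqrt((5 + 0**2 - 1*0)/(-2 + 0)) + 50)**2 = (sqrt((5 + 0 + 0)/(-2)) + 50)**2 = (sqrt(-1/2*5) + 50)**2 = (sqrt(-5/2) + 50)**2 = (I*sqrt(10)/2 + 50)**2 = (50 + I*sqrt(10)/2)**2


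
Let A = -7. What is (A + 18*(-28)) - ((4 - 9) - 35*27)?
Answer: 439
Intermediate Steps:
(A + 18*(-28)) - ((4 - 9) - 35*27) = (-7 + 18*(-28)) - ((4 - 9) - 35*27) = (-7 - 504) - (-5 - 945) = -511 - 1*(-950) = -511 + 950 = 439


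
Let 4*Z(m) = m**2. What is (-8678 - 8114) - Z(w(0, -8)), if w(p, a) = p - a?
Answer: -16808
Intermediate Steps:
Z(m) = m**2/4
(-8678 - 8114) - Z(w(0, -8)) = (-8678 - 8114) - (0 - 1*(-8))**2/4 = -16792 - (0 + 8)**2/4 = -16792 - 8**2/4 = -16792 - 64/4 = -16792 - 1*16 = -16792 - 16 = -16808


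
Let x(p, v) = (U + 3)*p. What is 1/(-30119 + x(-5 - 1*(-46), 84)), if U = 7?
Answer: -1/29709 ≈ -3.3660e-5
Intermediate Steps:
x(p, v) = 10*p (x(p, v) = (7 + 3)*p = 10*p)
1/(-30119 + x(-5 - 1*(-46), 84)) = 1/(-30119 + 10*(-5 - 1*(-46))) = 1/(-30119 + 10*(-5 + 46)) = 1/(-30119 + 10*41) = 1/(-30119 + 410) = 1/(-29709) = -1/29709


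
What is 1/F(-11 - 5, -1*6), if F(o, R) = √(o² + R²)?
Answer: √73/146 ≈ 0.058521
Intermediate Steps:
F(o, R) = √(R² + o²)
1/F(-11 - 5, -1*6) = 1/(√((-1*6)² + (-11 - 5)²)) = 1/(√((-6)² + (-16)²)) = 1/(√(36 + 256)) = 1/(√292) = 1/(2*√73) = √73/146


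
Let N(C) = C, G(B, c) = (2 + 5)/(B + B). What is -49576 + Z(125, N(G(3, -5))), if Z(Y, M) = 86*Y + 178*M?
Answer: -115855/3 ≈ -38618.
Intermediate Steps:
G(B, c) = 7/(2*B) (G(B, c) = 7/((2*B)) = 7*(1/(2*B)) = 7/(2*B))
-49576 + Z(125, N(G(3, -5))) = -49576 + (86*125 + 178*((7/2)/3)) = -49576 + (10750 + 178*((7/2)*(⅓))) = -49576 + (10750 + 178*(7/6)) = -49576 + (10750 + 623/3) = -49576 + 32873/3 = -115855/3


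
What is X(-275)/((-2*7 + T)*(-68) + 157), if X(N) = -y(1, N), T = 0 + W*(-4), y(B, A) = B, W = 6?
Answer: -1/2741 ≈ -0.00036483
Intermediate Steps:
T = -24 (T = 0 + 6*(-4) = 0 - 24 = -24)
X(N) = -1 (X(N) = -1*1 = -1)
X(-275)/((-2*7 + T)*(-68) + 157) = -1/((-2*7 - 24)*(-68) + 157) = -1/((-14 - 24)*(-68) + 157) = -1/(-38*(-68) + 157) = -1/(2584 + 157) = -1/2741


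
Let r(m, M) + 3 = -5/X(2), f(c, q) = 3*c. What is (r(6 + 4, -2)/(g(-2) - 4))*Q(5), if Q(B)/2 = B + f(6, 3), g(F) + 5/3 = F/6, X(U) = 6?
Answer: 529/18 ≈ 29.389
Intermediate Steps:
r(m, M) = -23/6 (r(m, M) = -3 - 5/6 = -23/6)
g(F) = -5/3 + F/6
Q(B) = 36 + 2*B (Q(B) = 2*(B + 3*6) = 2*(B + 18) = 2*(18 + B) = 36 + 2*B)
(r(6 + 4, -2)/(g(-2) - 4))*Q(5) = (-23/(6*((-5/3 + (1/6)*(-2)) - 4)))*(36 + 2*5) = (-23/(6*((-5/3 - 1/3) - 4)))*(36 + 10) = -23/(6*(-2 - 4))*46 = -23/6/(-6)*46 = -23/6*(-1/6)*46 = (23/36)*46 = 529/18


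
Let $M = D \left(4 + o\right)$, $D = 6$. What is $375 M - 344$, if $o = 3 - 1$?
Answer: $13156$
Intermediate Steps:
$o = 2$ ($o = 3 - 1 = 2$)
$M = 36$ ($M = 6 \left(4 + 2\right) = 6 \cdot 6 = 36$)
$375 M - 344 = 375 \cdot 36 - 344 = 13500 - 344 = 13156$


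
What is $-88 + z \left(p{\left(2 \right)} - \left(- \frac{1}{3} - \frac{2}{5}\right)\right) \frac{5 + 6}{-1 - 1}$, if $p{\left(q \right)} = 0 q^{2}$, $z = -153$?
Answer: $\frac{5291}{10} \approx 529.1$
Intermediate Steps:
$p{\left(q \right)} = 0$
$-88 + z \left(p{\left(2 \right)} - \left(- \frac{1}{3} - \frac{2}{5}\right)\right) \frac{5 + 6}{-1 - 1} = -88 - 153 \left(0 - \left(- \frac{1}{3} - \frac{2}{5}\right)\right) \frac{5 + 6}{-1 - 1} = -88 - 153 \left(0 - - \frac{11}{15}\right) \frac{11}{-2} = -88 - 153 \left(0 + \left(\frac{1}{3} + \frac{2}{5}\right)\right) 11 \left(- \frac{1}{2}\right) = -88 - 153 \left(0 + \frac{11}{15}\right) \left(- \frac{11}{2}\right) = -88 - 153 \cdot \frac{11}{15} \left(- \frac{11}{2}\right) = -88 - - \frac{6171}{10} = -88 + \frac{6171}{10} = \frac{5291}{10}$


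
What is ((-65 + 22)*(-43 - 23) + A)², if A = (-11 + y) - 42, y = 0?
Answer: 7756225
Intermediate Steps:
A = -53 (A = (-11 + 0) - 42 = -11 - 42 = -53)
((-65 + 22)*(-43 - 23) + A)² = ((-65 + 22)*(-43 - 23) - 53)² = (-43*(-66) - 53)² = (2838 - 53)² = 2785² = 7756225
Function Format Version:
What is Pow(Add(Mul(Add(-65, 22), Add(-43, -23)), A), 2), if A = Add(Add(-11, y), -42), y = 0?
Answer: 7756225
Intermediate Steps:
A = -53 (A = Add(Add(-11, 0), -42) = Add(-11, -42) = -53)
Pow(Add(Mul(Add(-65, 22), Add(-43, -23)), A), 2) = Pow(Add(Mul(Add(-65, 22), Add(-43, -23)), -53), 2) = Pow(Add(Mul(-43, -66), -53), 2) = Pow(Add(2838, -53), 2) = Pow(2785, 2) = 7756225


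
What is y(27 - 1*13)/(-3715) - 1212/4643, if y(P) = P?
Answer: -4567582/17248745 ≈ -0.26481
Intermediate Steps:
y(27 - 1*13)/(-3715) - 1212/4643 = (27 - 1*13)/(-3715) - 1212/4643 = (27 - 13)*(-1/3715) - 1212*1/4643 = 14*(-1/3715) - 1212/4643 = -14/3715 - 1212/4643 = -4567582/17248745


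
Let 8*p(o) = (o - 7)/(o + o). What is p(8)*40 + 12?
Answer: 197/16 ≈ 12.313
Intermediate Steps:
p(o) = (-7 + o)/(16*o) (p(o) = ((o - 7)/(o + o))/8 = ((-7 + o)/((2*o)))/8 = ((-7 + o)*(1/(2*o)))/8 = ((-7 + o)/(2*o))/8 = (-7 + o)/(16*o))
p(8)*40 + 12 = ((1/16)*(-7 + 8)/8)*40 + 12 = ((1/16)*(1/8)*1)*40 + 12 = (1/128)*40 + 12 = 5/16 + 12 = 197/16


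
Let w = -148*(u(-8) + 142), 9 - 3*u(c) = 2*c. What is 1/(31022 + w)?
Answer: 3/26318 ≈ 0.00011399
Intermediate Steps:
u(c) = 3 - 2*c/3
w = -66748/3 (w = -148*((3 - ⅔*(-8)) + 142) = -148*((3 + 16/3) + 142) = -148*(25/3 + 142) = -148*451/3 = -66748/3 ≈ -22249.)
1/(31022 + w) = 1/(31022 - 66748/3) = 1/(26318/3) = 3/26318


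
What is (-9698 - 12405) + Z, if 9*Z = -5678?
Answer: -204605/9 ≈ -22734.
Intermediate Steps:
Z = -5678/9 (Z = (⅑)*(-5678) = -5678/9 ≈ -630.89)
(-9698 - 12405) + Z = (-9698 - 12405) - 5678/9 = -22103 - 5678/9 = -204605/9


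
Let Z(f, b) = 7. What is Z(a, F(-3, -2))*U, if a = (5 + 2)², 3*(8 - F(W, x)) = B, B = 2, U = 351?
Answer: 2457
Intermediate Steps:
F(W, x) = 22/3 (F(W, x) = 8 - ⅓*2 = 8 - ⅔ = 22/3)
a = 49 (a = 7² = 49)
Z(a, F(-3, -2))*U = 7*351 = 2457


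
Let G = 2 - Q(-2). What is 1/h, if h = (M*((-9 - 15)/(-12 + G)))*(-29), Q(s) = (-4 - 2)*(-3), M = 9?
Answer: -7/1566 ≈ -0.0044700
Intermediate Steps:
Q(s) = 18 (Q(s) = -6*(-3) = 18)
G = -16 (G = 2 - 1*18 = 2 - 18 = -16)
h = -1566/7 (h = (9*((-9 - 15)/(-12 - 16)))*(-29) = (9*(-24/(-28)))*(-29) = (9*(-24*(-1/28)))*(-29) = (9*(6/7))*(-29) = (54/7)*(-29) = -1566/7 ≈ -223.71)
1/h = 1/(-1566/7) = -7/1566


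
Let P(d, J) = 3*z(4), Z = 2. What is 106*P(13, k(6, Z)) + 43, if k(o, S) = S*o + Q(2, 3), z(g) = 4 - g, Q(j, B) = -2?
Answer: 43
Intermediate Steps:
k(o, S) = -2 + S*o (k(o, S) = S*o - 2 = -2 + S*o)
P(d, J) = 0 (P(d, J) = 3*(4 - 1*4) = 3*(4 - 4) = 3*0 = 0)
106*P(13, k(6, Z)) + 43 = 106*0 + 43 = 0 + 43 = 43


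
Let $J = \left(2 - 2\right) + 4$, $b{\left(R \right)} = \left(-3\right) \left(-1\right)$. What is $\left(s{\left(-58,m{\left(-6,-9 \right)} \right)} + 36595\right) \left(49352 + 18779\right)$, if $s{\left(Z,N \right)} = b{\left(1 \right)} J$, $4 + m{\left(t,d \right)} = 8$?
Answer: $2494071517$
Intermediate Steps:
$m{\left(t,d \right)} = 4$ ($m{\left(t,d \right)} = -4 + 8 = 4$)
$b{\left(R \right)} = 3$
$J = 4$ ($J = 0 + 4 = 4$)
$s{\left(Z,N \right)} = 12$ ($s{\left(Z,N \right)} = 3 \cdot 4 = 12$)
$\left(s{\left(-58,m{\left(-6,-9 \right)} \right)} + 36595\right) \left(49352 + 18779\right) = \left(12 + 36595\right) \left(49352 + 18779\right) = 36607 \cdot 68131 = 2494071517$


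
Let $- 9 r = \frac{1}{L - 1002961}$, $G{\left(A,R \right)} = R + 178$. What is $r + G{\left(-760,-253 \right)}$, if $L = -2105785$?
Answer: $- \frac{2098403549}{27978714} \approx -75.0$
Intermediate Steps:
$G{\left(A,R \right)} = 178 + R$
$r = \frac{1}{27978714}$ ($r = - \frac{1}{9 \left(-2105785 - 1002961\right)} = - \frac{1}{9 \left(-3108746\right)} = \left(- \frac{1}{9}\right) \left(- \frac{1}{3108746}\right) = \frac{1}{27978714} \approx 3.5741 \cdot 10^{-8}$)
$r + G{\left(-760,-253 \right)} = \frac{1}{27978714} + \left(178 - 253\right) = \frac{1}{27978714} - 75 = - \frac{2098403549}{27978714}$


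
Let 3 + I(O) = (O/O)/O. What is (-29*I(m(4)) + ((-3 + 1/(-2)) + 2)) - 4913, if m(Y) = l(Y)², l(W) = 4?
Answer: -77269/16 ≈ -4829.3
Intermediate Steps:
m(Y) = 16 (m(Y) = 4² = 16)
I(O) = -3 + 1/O (I(O) = -3 + (O/O)/O = -3 + 1/O)
(-29*I(m(4)) + ((-3 + 1/(-2)) + 2)) - 4913 = (-29*(-3 + 1/16) + ((-3 + 1/(-2)) + 2)) - 4913 = (-29*(-3 + 1/16) + ((-3 - ½) + 2)) - 4913 = (-29*(-47/16) + (-7/2 + 2)) - 4913 = (1363/16 - 3/2) - 4913 = 1339/16 - 4913 = -77269/16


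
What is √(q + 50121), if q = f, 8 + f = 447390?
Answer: √497503 ≈ 705.34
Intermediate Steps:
f = 447382 (f = -8 + 447390 = 447382)
q = 447382
√(q + 50121) = √(447382 + 50121) = √497503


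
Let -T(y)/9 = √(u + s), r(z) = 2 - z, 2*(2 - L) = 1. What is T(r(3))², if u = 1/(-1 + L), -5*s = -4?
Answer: 1134/5 ≈ 226.80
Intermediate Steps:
L = 3/2 (L = 2 - ½*1 = 2 - ½ = 3/2 ≈ 1.5000)
s = ⅘ (s = -⅕*(-4) = ⅘ ≈ 0.80000)
u = 2 (u = 1/(-1 + 3/2) = 1/(½) = 2)
T(y) = -9*√70/5 (T(y) = -9*√(2 + ⅘) = -9*√70/5)
T(r(3))² = (-9*√70/5)² = 1134/5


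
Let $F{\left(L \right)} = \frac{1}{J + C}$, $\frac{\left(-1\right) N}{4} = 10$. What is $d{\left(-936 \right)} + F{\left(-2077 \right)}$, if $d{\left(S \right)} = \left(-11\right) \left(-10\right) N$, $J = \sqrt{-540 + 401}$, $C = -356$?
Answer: $- \frac{558250356}{126875} - \frac{i \sqrt{139}}{126875} \approx -4400.0 - 9.2925 \cdot 10^{-5} i$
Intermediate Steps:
$N = -40$ ($N = \left(-4\right) 10 = -40$)
$J = i \sqrt{139}$ ($J = \sqrt{-139} = i \sqrt{139} \approx 11.79 i$)
$d{\left(S \right)} = -4400$ ($d{\left(S \right)} = \left(-11\right) \left(-10\right) \left(-40\right) = 110 \left(-40\right) = -4400$)
$F{\left(L \right)} = \frac{1}{-356 + i \sqrt{139}}$ ($F{\left(L \right)} = \frac{1}{i \sqrt{139} - 356} = \frac{1}{-356 + i \sqrt{139}}$)
$d{\left(-936 \right)} + F{\left(-2077 \right)} = -4400 - \left(\frac{356}{126875} + \frac{i \sqrt{139}}{126875}\right) = - \frac{558250356}{126875} - \frac{i \sqrt{139}}{126875}$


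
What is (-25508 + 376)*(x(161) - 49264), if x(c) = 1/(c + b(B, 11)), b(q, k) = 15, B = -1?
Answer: 54476519029/44 ≈ 1.2381e+9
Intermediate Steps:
x(c) = 1/(15 + c) (x(c) = 1/(c + 15) = 1/(15 + c))
(-25508 + 376)*(x(161) - 49264) = (-25508 + 376)*(1/(15 + 161) - 49264) = -25132*(1/176 - 49264) = -25132*(-8670463/176) = 54476519029/44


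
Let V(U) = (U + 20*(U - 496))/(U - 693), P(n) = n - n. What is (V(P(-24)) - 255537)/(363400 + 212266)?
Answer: -177077221/398936538 ≈ -0.44387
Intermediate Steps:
P(n) = 0
V(U) = (-9920 + 21*U)/(-693 + U) (V(U) = (U + 20*(-496 + U))/(-693 + U) = (U + (-9920 + 20*U))/(-693 + U) = (-9920 + 21*U)/(-693 + U))
(V(P(-24)) - 255537)/(363400 + 212266) = ((-9920 + 21*0)/(-693 + 0) - 255537)/(363400 + 212266) = ((-9920 + 0)/(-693) - 255537)/575666 = (-1/693*(-9920) - 255537)*(1/575666) = (9920/693 - 255537)*(1/575666) = -177077221/693*1/575666 = -177077221/398936538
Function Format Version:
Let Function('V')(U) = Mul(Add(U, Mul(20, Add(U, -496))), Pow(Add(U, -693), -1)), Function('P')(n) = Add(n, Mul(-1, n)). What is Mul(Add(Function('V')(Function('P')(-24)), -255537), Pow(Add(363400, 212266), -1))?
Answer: Rational(-177077221, 398936538) ≈ -0.44387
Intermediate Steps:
Function('P')(n) = 0
Function('V')(U) = Mul(Pow(Add(-693, U), -1), Add(-9920, Mul(21, U))) (Function('V')(U) = Mul(Add(U, Mul(20, Add(-496, U))), Pow(Add(-693, U), -1)) = Mul(Add(U, Add(-9920, Mul(20, U))), Pow(Add(-693, U), -1)) = Mul(Add(-9920, Mul(21, U)), Pow(Add(-693, U), -1)) = Mul(Pow(Add(-693, U), -1), Add(-9920, Mul(21, U))))
Mul(Add(Function('V')(Function('P')(-24)), -255537), Pow(Add(363400, 212266), -1)) = Mul(Add(Mul(Pow(Add(-693, 0), -1), Add(-9920, Mul(21, 0))), -255537), Pow(Add(363400, 212266), -1)) = Mul(Add(Mul(Pow(-693, -1), Add(-9920, 0)), -255537), Pow(575666, -1)) = Mul(Add(Mul(Rational(-1, 693), -9920), -255537), Rational(1, 575666)) = Mul(Add(Rational(9920, 693), -255537), Rational(1, 575666)) = Mul(Rational(-177077221, 693), Rational(1, 575666)) = Rational(-177077221, 398936538)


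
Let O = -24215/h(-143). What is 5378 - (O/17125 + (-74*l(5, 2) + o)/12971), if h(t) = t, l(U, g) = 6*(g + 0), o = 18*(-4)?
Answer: 34166150426897/6352871525 ≈ 5378.1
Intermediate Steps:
o = -72
l(U, g) = 6*g
O = 24215/143 (O = -24215/(-143) = -24215*(-1/143) = 24215/143 ≈ 169.34)
5378 - (O/17125 + (-74*l(5, 2) + o)/12971) = 5378 - ((24215/143)/17125 + (-444*2 - 72)/12971) = 5378 - ((24215/143)*(1/17125) + (-74*12 - 72)*(1/12971)) = 5378 - (4843/489775 + (-888 - 72)*(1/12971)) = 5378 - (4843/489775 - 960*1/12971) = 5378 - (4843/489775 - 960/12971) = 5378 - 1*(-407365447/6352871525) = 5378 + 407365447/6352871525 = 34166150426897/6352871525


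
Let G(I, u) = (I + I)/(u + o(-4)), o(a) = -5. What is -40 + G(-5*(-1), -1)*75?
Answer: -165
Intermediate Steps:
G(I, u) = 2*I/(-5 + u) (G(I, u) = (I + I)/(u - 5) = (2*I)/(-5 + u) = 2*I/(-5 + u))
-40 + G(-5*(-1), -1)*75 = -40 + (2*(-5*(-1))/(-5 - 1))*75 = -40 + (2*5/(-6))*75 = -40 + (2*5*(-1/6))*75 = -40 - 5/3*75 = -40 - 125 = -165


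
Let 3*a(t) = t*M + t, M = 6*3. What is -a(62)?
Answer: -1178/3 ≈ -392.67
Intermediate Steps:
M = 18
a(t) = 19*t/3 (a(t) = (t*18 + t)/3 = (18*t + t)/3 = (19*t)/3 = 19*t/3)
-a(62) = -19*62/3 = -1*1178/3 = -1178/3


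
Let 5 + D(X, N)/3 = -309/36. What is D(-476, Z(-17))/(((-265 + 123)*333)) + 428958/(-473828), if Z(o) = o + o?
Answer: -20264399497/22405430808 ≈ -0.90444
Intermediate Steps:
Z(o) = 2*o
D(X, N) = -163/4 (D(X, N) = -15 + 3*(-309/36) = -15 + 3*(-309*1/36) = -15 + 3*(-103/12) = -15 - 103/4 = -163/4)
D(-476, Z(-17))/(((-265 + 123)*333)) + 428958/(-473828) = -163*1/(333*(-265 + 123))/4 + 428958/(-473828) = -163/(4*((-142*333))) + 428958*(-1/473828) = -163/4/(-47286) - 214479/236914 = -163/4*(-1/47286) - 214479/236914 = 163/189144 - 214479/236914 = -20264399497/22405430808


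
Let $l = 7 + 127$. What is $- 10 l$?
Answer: $-1340$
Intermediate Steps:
$l = 134$
$- 10 l = \left(-10\right) 134 = -1340$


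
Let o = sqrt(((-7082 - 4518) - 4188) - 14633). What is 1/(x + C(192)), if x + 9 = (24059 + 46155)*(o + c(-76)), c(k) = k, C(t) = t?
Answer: -5336081/178449466758677 - 70214*I*sqrt(30421)/178449466758677 ≈ -2.9902e-8 - 6.8627e-8*I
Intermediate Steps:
o = I*sqrt(30421) (o = sqrt((-11600 - 4188) - 14633) = sqrt(-15788 - 14633) = sqrt(-30421) = I*sqrt(30421) ≈ 174.42*I)
x = -5336273 + 70214*I*sqrt(30421) (x = -9 + (24059 + 46155)*(I*sqrt(30421) - 76) = -9 + 70214*(-76 + I*sqrt(30421)) = -9 + (-5336264 + 70214*I*sqrt(30421)) = -5336273 + 70214*I*sqrt(30421) ≈ -5.3363e+6 + 1.2246e+7*I)
1/(x + C(192)) = 1/((-5336273 + 70214*I*sqrt(30421)) + 192) = 1/(-5336081 + 70214*I*sqrt(30421))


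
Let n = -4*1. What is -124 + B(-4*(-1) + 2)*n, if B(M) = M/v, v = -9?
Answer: -364/3 ≈ -121.33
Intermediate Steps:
B(M) = -M/9 (B(M) = M/(-9) = M*(-⅑) = -M/9)
n = -4
-124 + B(-4*(-1) + 2)*n = -124 - (-4*(-1) + 2)/9*(-4) = -124 - (4 + 2)/9*(-4) = -124 - ⅑*6*(-4) = -124 - ⅔*(-4) = -124 + 8/3 = -364/3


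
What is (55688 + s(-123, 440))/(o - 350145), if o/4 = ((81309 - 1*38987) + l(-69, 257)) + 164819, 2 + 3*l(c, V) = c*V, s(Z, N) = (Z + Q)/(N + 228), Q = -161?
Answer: 27899475/227840939 ≈ 0.12245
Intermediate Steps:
s(Z, N) = (-161 + Z)/(228 + N) (s(Z, N) = (Z - 161)/(N + 228) = (-161 + Z)/(228 + N))
l(c, V) = -⅔ + V*c/3 (l(c, V) = -⅔ + (c*V)/3 = -⅔ + (V*c)/3 = -⅔ + V*c/3)
o = 2414752/3 (o = 4*(((81309 - 1*38987) + (-⅔ + (⅓)*257*(-69))) + 164819) = 4*(((81309 - 38987) + (-⅔ - 5911)) + 164819) = 4*((42322 - 17735/3) + 164819) = 4*(109231/3 + 164819) = 4*(603688/3) = 2414752/3 ≈ 8.0492e+5)
(55688 + s(-123, 440))/(o - 350145) = (55688 + (-161 - 123)/(228 + 440))/(2414752/3 - 350145) = (55688 - 284/668)/(1364317/3) = (55688 + (1/668)*(-284))*(3/1364317) = (55688 - 71/167)*(3/1364317) = (9299825/167)*(3/1364317) = 27899475/227840939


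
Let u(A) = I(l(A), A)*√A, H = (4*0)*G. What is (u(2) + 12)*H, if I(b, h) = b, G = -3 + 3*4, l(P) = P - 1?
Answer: 0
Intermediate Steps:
l(P) = -1 + P
G = 9 (G = -3 + 12 = 9)
H = 0 (H = (4*0)*9 = 0*9 = 0)
u(A) = √A*(-1 + A) (u(A) = (-1 + A)*√A = √A*(-1 + A))
(u(2) + 12)*H = (√2*(-1 + 2) + 12)*0 = (√2*1 + 12)*0 = (√2 + 12)*0 = (12 + √2)*0 = 0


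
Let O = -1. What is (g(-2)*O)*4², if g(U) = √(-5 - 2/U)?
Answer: -32*I ≈ -32.0*I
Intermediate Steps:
(g(-2)*O)*4² = (√(-5 - 2/(-2))*(-1))*4² = (√(-5 - 2*(-½))*(-1))*16 = (√(-5 + 1)*(-1))*16 = (√(-4)*(-1))*16 = ((2*I)*(-1))*16 = -2*I*16 = -32*I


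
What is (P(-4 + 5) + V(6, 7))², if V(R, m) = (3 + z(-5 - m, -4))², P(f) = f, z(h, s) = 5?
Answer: 4225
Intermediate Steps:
V(R, m) = 64 (V(R, m) = (3 + 5)² = 8² = 64)
(P(-4 + 5) + V(6, 7))² = ((-4 + 5) + 64)² = (1 + 64)² = 65² = 4225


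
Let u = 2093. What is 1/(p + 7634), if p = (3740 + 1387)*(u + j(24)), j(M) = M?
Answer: 1/10861493 ≈ 9.2068e-8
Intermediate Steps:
p = 10853859 (p = (3740 + 1387)*(2093 + 24) = 5127*2117 = 10853859)
1/(p + 7634) = 1/(10853859 + 7634) = 1/10861493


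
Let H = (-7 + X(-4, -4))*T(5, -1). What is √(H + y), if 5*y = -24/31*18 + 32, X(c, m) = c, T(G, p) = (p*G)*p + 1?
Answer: I*√59954/31 ≈ 7.8986*I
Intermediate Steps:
T(G, p) = 1 + G*p² (T(G, p) = (G*p)*p + 1 = G*p² + 1 = 1 + G*p²)
H = -66 (H = (-7 - 4)*(1 + 5*(-1)²) = -11*(1 + 5*1) = -11*(1 + 5) = -11*6 = -66)
y = 112/31 (y = (-24/31*18 + 32)/5 = (-432/31 + 32)/5 = (⅕)*(560/31) = 112/31 ≈ 3.6129)
√(H + y) = √(-66 + 112/31) = √(-1934/31) = I*√59954/31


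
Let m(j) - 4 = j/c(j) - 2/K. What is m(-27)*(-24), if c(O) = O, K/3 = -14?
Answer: -848/7 ≈ -121.14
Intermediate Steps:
K = -42 (K = 3*(-14) = -42)
m(j) = 106/21 (m(j) = 4 + (j/j - 2/(-42)) = 4 + (1 - 2*(-1/42)) = 4 + (1 + 1/21) = 4 + 22/21 = 106/21)
m(-27)*(-24) = (106/21)*(-24) = -848/7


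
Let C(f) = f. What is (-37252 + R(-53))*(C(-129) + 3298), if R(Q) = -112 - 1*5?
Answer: -118422361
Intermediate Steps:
R(Q) = -117 (R(Q) = -112 - 5 = -117)
(-37252 + R(-53))*(C(-129) + 3298) = (-37252 - 117)*(-129 + 3298) = -37369*3169 = -118422361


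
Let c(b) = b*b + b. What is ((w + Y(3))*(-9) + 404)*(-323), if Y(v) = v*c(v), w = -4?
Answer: -37468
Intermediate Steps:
c(b) = b + b² (c(b) = b² + b = b + b²)
Y(v) = v²*(1 + v) (Y(v) = v*(v*(1 + v)) = v²*(1 + v))
((w + Y(3))*(-9) + 404)*(-323) = ((-4 + 3²*(1 + 3))*(-9) + 404)*(-323) = ((-4 + 9*4)*(-9) + 404)*(-323) = ((-4 + 36)*(-9) + 404)*(-323) = (32*(-9) + 404)*(-323) = (-288 + 404)*(-323) = 116*(-323) = -37468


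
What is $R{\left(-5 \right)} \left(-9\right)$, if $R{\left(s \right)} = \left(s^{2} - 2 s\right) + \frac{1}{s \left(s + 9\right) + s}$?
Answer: $- \frac{7866}{25} \approx -314.64$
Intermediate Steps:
$R{\left(s \right)} = s^{2} + \frac{1}{s + s \left(9 + s\right)} - 2 s$ ($R{\left(s \right)} = \left(s^{2} - 2 s\right) + \frac{1}{s \left(9 + s\right) + s} = \left(s^{2} - 2 s\right) + \frac{1}{s + s \left(9 + s\right)} = s^{2} + \frac{1}{s + s \left(9 + s\right)} - 2 s$)
$R{\left(-5 \right)} \left(-9\right) = \frac{1 + \left(-5\right)^{4} - 20 \left(-5\right)^{2} + 8 \left(-5\right)^{3}}{\left(-5\right) \left(10 - 5\right)} \left(-9\right) = - \frac{1 + 625 - 500 + 8 \left(-125\right)}{5 \cdot 5} \left(-9\right) = \left(- \frac{1}{5}\right) \frac{1}{5} \left(1 + 625 - 500 - 1000\right) \left(-9\right) = \left(- \frac{1}{5}\right) \frac{1}{5} \left(-874\right) \left(-9\right) = \frac{874}{25} \left(-9\right) = - \frac{7866}{25}$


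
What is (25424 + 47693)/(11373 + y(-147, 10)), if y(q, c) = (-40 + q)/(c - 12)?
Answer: 8602/1349 ≈ 6.3766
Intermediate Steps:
y(q, c) = (-40 + q)/(-12 + c)
(25424 + 47693)/(11373 + y(-147, 10)) = (25424 + 47693)/(11373 + (-40 - 147)/(-12 + 10)) = 73117/(11373 - 187/(-2)) = 73117/(11373 - ½*(-187)) = 73117/(11373 + 187/2) = 73117/(22933/2) = 73117*(2/22933) = 8602/1349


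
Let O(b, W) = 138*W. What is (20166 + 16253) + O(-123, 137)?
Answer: 55325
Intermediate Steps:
(20166 + 16253) + O(-123, 137) = (20166 + 16253) + 138*137 = 36419 + 18906 = 55325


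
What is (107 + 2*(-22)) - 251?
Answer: -188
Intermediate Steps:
(107 + 2*(-22)) - 251 = (107 - 44) - 251 = 63 - 251 = -188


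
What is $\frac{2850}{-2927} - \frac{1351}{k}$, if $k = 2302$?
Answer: $- \frac{10515077}{6737954} \approx -1.5606$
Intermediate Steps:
$\frac{2850}{-2927} - \frac{1351}{k} = \frac{2850}{-2927} - \frac{1351}{2302} = 2850 \left(- \frac{1}{2927}\right) - \frac{1351}{2302} = - \frac{2850}{2927} - \frac{1351}{2302} = - \frac{10515077}{6737954}$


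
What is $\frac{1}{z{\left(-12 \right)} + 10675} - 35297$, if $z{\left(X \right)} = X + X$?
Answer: $- \frac{375948346}{10651} \approx -35297.0$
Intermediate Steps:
$z{\left(X \right)} = 2 X$
$\frac{1}{z{\left(-12 \right)} + 10675} - 35297 = \frac{1}{2 \left(-12\right) + 10675} - 35297 = \frac{1}{-24 + 10675} - 35297 = \frac{1}{10651} - 35297 = - \frac{375948346}{10651}$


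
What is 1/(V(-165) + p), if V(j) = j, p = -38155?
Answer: -1/38320 ≈ -2.6096e-5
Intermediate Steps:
1/(V(-165) + p) = 1/(-165 - 38155) = 1/(-38320) = -1/38320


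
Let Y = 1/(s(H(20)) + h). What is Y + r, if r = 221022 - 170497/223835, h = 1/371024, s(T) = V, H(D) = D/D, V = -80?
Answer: 1468432388024830247/6643852339365 ≈ 2.2102e+5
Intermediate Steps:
H(D) = 1
s(T) = -80
h = 1/371024 ≈ 2.6952e-6
r = 49472288873/223835 (r = 221022 - 170497/223835 = 49472288873/223835 ≈ 2.2102e+5)
Y = -371024/29681919 (Y = 1/(-80 + 1/371024) = 1/(-29681919/371024) = -371024/29681919 ≈ -0.012500)
Y + r = -371024/29681919 + 49472288873/223835 = 1468432388024830247/6643852339365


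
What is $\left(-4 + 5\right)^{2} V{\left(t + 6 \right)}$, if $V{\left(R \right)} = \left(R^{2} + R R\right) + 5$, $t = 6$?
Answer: $293$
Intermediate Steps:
$V{\left(R \right)} = 5 + 2 R^{2}$ ($V{\left(R \right)} = \left(R^{2} + R^{2}\right) + 5 = 2 R^{2} + 5 = 5 + 2 R^{2}$)
$\left(-4 + 5\right)^{2} V{\left(t + 6 \right)} = \left(-4 + 5\right)^{2} \left(5 + 2 \left(6 + 6\right)^{2}\right) = 1^{2} \left(5 + 2 \cdot 12^{2}\right) = 1 \left(5 + 2 \cdot 144\right) = 1 \left(5 + 288\right) = 1 \cdot 293 = 293$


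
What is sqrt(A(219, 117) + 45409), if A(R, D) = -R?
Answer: sqrt(45190) ≈ 212.58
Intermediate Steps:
sqrt(A(219, 117) + 45409) = sqrt(-1*219 + 45409) = sqrt(-219 + 45409) = sqrt(45190)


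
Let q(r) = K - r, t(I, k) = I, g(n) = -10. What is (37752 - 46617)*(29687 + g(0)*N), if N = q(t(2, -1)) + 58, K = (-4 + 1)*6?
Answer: -259806555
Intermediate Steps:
K = -18 (K = -3*6 = -18)
q(r) = -18 - r
N = 38 (N = (-18 - 1*2) + 58 = (-18 - 2) + 58 = -20 + 58 = 38)
(37752 - 46617)*(29687 + g(0)*N) = (37752 - 46617)*(29687 - 10*38) = -8865*(29687 - 380) = -8865*29307 = -259806555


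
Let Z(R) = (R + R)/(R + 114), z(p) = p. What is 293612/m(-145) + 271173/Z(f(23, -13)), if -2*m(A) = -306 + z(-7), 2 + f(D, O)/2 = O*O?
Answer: 9604307096/52271 ≈ 1.8374e+5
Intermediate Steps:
f(D, O) = -4 + 2*O² (f(D, O) = -4 + 2*(O*O) = -4 + 2*O²)
Z(R) = 2*R/(114 + R) (Z(R) = (2*R)/(114 + R) = 2*R/(114 + R))
m(A) = 313/2 (m(A) = -(-306 - 7)/2 = -½*(-313) = 313/2)
293612/m(-145) + 271173/Z(f(23, -13)) = 293612/(313/2) + 271173/((2*(-4 + 2*(-13)²)/(114 + (-4 + 2*(-13)²)))) = 293612*(2/313) + 271173/((2*(-4 + 2*169)/(114 + (-4 + 2*169)))) = 587224/313 + 271173/((2*(-4 + 338)/(114 + (-4 + 338)))) = 587224/313 + 271173/((2*334/(114 + 334))) = 587224/313 + 271173/((2*334/448)) = 587224/313 + 271173/((2*334*(1/448))) = 587224/313 + 271173/(167/112) = 587224/313 + 271173*(112/167) = 587224/313 + 30371376/167 = 9604307096/52271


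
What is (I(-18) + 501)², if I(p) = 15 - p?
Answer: 285156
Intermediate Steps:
(I(-18) + 501)² = ((15 - 1*(-18)) + 501)² = ((15 + 18) + 501)² = (33 + 501)² = 534² = 285156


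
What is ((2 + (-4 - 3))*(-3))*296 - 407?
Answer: 4033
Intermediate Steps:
((2 + (-4 - 3))*(-3))*296 - 407 = ((2 - 7)*(-3))*296 - 407 = -5*(-3)*296 - 407 = 15*296 - 407 = 4440 - 407 = 4033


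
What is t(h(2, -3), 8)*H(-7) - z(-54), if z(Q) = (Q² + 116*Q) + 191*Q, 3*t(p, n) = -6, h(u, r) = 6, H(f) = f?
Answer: 13676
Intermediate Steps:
t(p, n) = -2 (t(p, n) = (⅓)*(-6) = -2)
z(Q) = Q² + 307*Q
t(h(2, -3), 8)*H(-7) - z(-54) = -2*(-7) - (-54)*(307 - 54) = 14 - (-54)*253 = 14 - 1*(-13662) = 14 + 13662 = 13676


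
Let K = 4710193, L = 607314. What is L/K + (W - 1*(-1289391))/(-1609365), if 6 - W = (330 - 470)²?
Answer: -5003599045211/7580419757445 ≈ -0.66007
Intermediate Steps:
W = -19594 (W = 6 - (330 - 470)² = 6 - 1*(-140)² = 6 - 1*19600 = 6 - 19600 = -19594)
L/K + (W - 1*(-1289391))/(-1609365) = 607314/4710193 + (-19594 - 1*(-1289391))/(-1609365) = 607314*(1/4710193) + (-19594 + 1289391)*(-1/1609365) = 607314/4710193 + 1269797*(-1/1609365) = 607314/4710193 - 1269797/1609365 = -5003599045211/7580419757445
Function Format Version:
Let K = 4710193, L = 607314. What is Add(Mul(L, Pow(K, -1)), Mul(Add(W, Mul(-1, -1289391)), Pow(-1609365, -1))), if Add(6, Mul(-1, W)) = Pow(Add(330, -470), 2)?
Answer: Rational(-5003599045211, 7580419757445) ≈ -0.66007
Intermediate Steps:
W = -19594 (W = Add(6, Mul(-1, Pow(Add(330, -470), 2))) = Add(6, Mul(-1, Pow(-140, 2))) = Add(6, Mul(-1, 19600)) = Add(6, -19600) = -19594)
Add(Mul(L, Pow(K, -1)), Mul(Add(W, Mul(-1, -1289391)), Pow(-1609365, -1))) = Add(Mul(607314, Pow(4710193, -1)), Mul(Add(-19594, Mul(-1, -1289391)), Pow(-1609365, -1))) = Add(Mul(607314, Rational(1, 4710193)), Mul(Add(-19594, 1289391), Rational(-1, 1609365))) = Add(Rational(607314, 4710193), Mul(1269797, Rational(-1, 1609365))) = Add(Rational(607314, 4710193), Rational(-1269797, 1609365)) = Rational(-5003599045211, 7580419757445)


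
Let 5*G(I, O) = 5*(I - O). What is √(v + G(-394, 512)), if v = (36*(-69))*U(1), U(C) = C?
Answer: I*√3390 ≈ 58.224*I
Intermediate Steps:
G(I, O) = I - O (G(I, O) = (5*(I - O))/5 = (-5*O + 5*I)/5 = I - O)
v = -2484 (v = (36*(-69))*1 = -2484*1 = -2484)
√(v + G(-394, 512)) = √(-2484 + (-394 - 1*512)) = √(-2484 + (-394 - 512)) = √(-2484 - 906) = √(-3390) = I*√3390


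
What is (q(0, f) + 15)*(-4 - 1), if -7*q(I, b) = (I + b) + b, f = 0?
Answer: -75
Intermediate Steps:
q(I, b) = -2*b/7 - I/7 (q(I, b) = -((I + b) + b)/7 = -(I + 2*b)/7 = -2*b/7 - I/7)
(q(0, f) + 15)*(-4 - 1) = ((-2/7*0 - ⅐*0) + 15)*(-4 - 1) = ((0 + 0) + 15)*(-5) = (0 + 15)*(-5) = 15*(-5) = -75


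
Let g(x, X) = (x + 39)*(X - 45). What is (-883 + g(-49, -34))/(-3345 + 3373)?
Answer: -93/28 ≈ -3.3214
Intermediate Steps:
g(x, X) = (-45 + X)*(39 + x) (g(x, X) = (39 + x)*(-45 + X) = (-45 + X)*(39 + x))
(-883 + g(-49, -34))/(-3345 + 3373) = (-883 + (-1755 - 45*(-49) + 39*(-34) - 34*(-49)))/(-3345 + 3373) = (-883 + (-1755 + 2205 - 1326 + 1666))/28 = (-883 + 790)*(1/28) = -93*1/28 = -93/28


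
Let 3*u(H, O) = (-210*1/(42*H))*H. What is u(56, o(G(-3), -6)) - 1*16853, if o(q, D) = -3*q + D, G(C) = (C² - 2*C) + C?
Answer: -50564/3 ≈ -16855.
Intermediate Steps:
G(C) = C² - C
o(q, D) = D - 3*q
u(H, O) = -5/3 (u(H, O) = ((-210*1/(42*H))*H)/3 = ((-5/H)*H)/3 = (⅓)*(-5) = -5/3)
u(56, o(G(-3), -6)) - 1*16853 = -5/3 - 1*16853 = -5/3 - 16853 = -50564/3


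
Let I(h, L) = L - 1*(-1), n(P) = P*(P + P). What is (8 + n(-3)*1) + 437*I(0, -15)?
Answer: -6092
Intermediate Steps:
n(P) = 2*P² (n(P) = P*(2*P) = 2*P²)
I(h, L) = 1 + L (I(h, L) = L + 1 = 1 + L)
(8 + n(-3)*1) + 437*I(0, -15) = (8 + (2*(-3)²)*1) + 437*(1 - 15) = (8 + (2*9)*1) + 437*(-14) = (8 + 18*1) - 6118 = (8 + 18) - 6118 = 26 - 6118 = -6092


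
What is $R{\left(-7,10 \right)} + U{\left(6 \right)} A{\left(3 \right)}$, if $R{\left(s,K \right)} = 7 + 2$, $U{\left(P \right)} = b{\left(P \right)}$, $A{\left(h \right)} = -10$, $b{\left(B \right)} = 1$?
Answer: $-1$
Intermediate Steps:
$U{\left(P \right)} = 1$
$R{\left(s,K \right)} = 9$
$R{\left(-7,10 \right)} + U{\left(6 \right)} A{\left(3 \right)} = 9 + 1 \left(-10\right) = 9 - 10 = -1$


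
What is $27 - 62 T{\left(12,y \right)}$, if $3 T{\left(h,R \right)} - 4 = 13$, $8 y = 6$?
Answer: $- \frac{973}{3} \approx -324.33$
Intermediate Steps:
$y = \frac{3}{4}$ ($y = \frac{1}{8} \cdot 6 = \frac{3}{4} \approx 0.75$)
$T{\left(h,R \right)} = \frac{17}{3}$ ($T{\left(h,R \right)} = \frac{4}{3} + \frac{1}{3} \cdot 13 = \frac{4}{3} + \frac{13}{3} = \frac{17}{3}$)
$27 - 62 T{\left(12,y \right)} = 27 - \frac{1054}{3} = - \frac{973}{3}$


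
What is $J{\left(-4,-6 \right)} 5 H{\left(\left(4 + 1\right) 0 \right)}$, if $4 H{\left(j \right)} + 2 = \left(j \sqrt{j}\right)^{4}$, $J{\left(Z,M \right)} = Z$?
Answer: $10$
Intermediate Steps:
$H{\left(j \right)} = - \frac{1}{2} + \frac{j^{6}}{4}$ ($H{\left(j \right)} = - \frac{1}{2} + \frac{\left(j \sqrt{j}\right)^{4}}{4} = - \frac{1}{2} + \frac{\left(j^{\frac{3}{2}}\right)^{4}}{4} = - \frac{1}{2} + \frac{j^{6}}{4}$)
$J{\left(-4,-6 \right)} 5 H{\left(\left(4 + 1\right) 0 \right)} = \left(-4\right) 5 \left(- \frac{1}{2} + \frac{\left(\left(4 + 1\right) 0\right)^{6}}{4}\right) = - 20 \left(- \frac{1}{2} + \frac{\left(5 \cdot 0\right)^{6}}{4}\right) = - 20 \left(- \frac{1}{2} + \frac{0^{6}}{4}\right) = - 20 \left(- \frac{1}{2} + \frac{1}{4} \cdot 0\right) = - 20 \left(- \frac{1}{2} + 0\right) = \left(-20\right) \left(- \frac{1}{2}\right) = 10$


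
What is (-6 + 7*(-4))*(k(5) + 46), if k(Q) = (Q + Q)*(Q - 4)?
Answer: -1904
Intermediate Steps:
k(Q) = 2*Q*(-4 + Q) (k(Q) = (2*Q)*(-4 + Q) = 2*Q*(-4 + Q))
(-6 + 7*(-4))*(k(5) + 46) = (-6 + 7*(-4))*(2*5*(-4 + 5) + 46) = (-6 - 28)*(2*5*1 + 46) = -34*(10 + 46) = -34*56 = -1904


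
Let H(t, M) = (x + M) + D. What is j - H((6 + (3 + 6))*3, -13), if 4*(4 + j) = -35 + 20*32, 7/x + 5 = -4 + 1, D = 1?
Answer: 1281/8 ≈ 160.13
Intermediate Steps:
x = -7/8 (x = 7/(-5 + (-4 + 1)) = 7/(-5 - 3) = 7/(-8) = 7*(-1/8) = -7/8 ≈ -0.87500)
H(t, M) = 1/8 + M (H(t, M) = (-7/8 + M) + 1 = 1/8 + M)
j = 589/4 (j = -4 + (-35 + 20*32)/4 = -4 + (-35 + 640)/4 = -4 + (1/4)*605 = -4 + 605/4 = 589/4 ≈ 147.25)
j - H((6 + (3 + 6))*3, -13) = 589/4 - (1/8 - 13) = 589/4 - 1*(-103/8) = 589/4 + 103/8 = 1281/8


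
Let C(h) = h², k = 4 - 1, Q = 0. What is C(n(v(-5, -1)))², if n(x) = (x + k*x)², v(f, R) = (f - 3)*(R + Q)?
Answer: 1099511627776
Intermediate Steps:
v(f, R) = R*(-3 + f) (v(f, R) = (f - 3)*(R + 0) = (-3 + f)*R = R*(-3 + f))
k = 3
n(x) = 16*x² (n(x) = (x + 3*x)² = (4*x)² = 16*x²)
C(n(v(-5, -1)))² = ((16*(-(-3 - 5))²)²)² = ((16*(-1*(-8))²)²)² = ((16*8²)²)² = ((16*64)²)² = (1024²)² = 1048576² = 1099511627776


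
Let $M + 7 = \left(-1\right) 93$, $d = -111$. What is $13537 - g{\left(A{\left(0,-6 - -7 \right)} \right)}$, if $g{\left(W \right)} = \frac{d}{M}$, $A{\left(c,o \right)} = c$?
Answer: $\frac{1353589}{100} \approx 13536.0$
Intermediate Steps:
$M = -100$ ($M = -7 - 93 = -100$)
$g{\left(W \right)} = \frac{111}{100}$ ($g{\left(W \right)} = - \frac{111}{-100} = \left(-111\right) \left(- \frac{1}{100}\right) = \frac{111}{100}$)
$13537 - g{\left(A{\left(0,-6 - -7 \right)} \right)} = 13537 - \frac{111}{100} = \frac{1353589}{100}$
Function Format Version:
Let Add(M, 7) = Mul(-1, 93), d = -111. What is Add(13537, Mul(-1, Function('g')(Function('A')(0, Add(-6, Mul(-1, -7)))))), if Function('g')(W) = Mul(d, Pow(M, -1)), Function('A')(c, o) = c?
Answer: Rational(1353589, 100) ≈ 13536.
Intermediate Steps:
M = -100 (M = Add(-7, Mul(-1, 93)) = Add(-7, -93) = -100)
Function('g')(W) = Rational(111, 100) (Function('g')(W) = Mul(-111, Pow(-100, -1)) = Mul(-111, Rational(-1, 100)) = Rational(111, 100))
Add(13537, Mul(-1, Function('g')(Function('A')(0, Add(-6, Mul(-1, -7)))))) = Add(13537, Mul(-1, Rational(111, 100))) = Add(13537, Rational(-111, 100)) = Rational(1353589, 100)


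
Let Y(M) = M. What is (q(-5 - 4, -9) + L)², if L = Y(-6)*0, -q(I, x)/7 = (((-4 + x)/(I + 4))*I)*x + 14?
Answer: 61795321/25 ≈ 2.4718e+6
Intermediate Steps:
q(I, x) = -98 - 7*I*x*(-4 + x)/(4 + I) (q(I, x) = -7*((((-4 + x)/(I + 4))*I)*x + 14) = -7*((((-4 + x)/(4 + I))*I)*x + 14) = -7*((I*(-4 + x)/(4 + I))*x + 14) = -7*(I*x*(-4 + x)/(4 + I) + 14) = -7*(14 + I*x*(-4 + x)/(4 + I)) = -98 - 7*I*x*(-4 + x)/(4 + I))
L = 0 (L = -6*0 = 0)
(q(-5 - 4, -9) + L)² = (7*(-56 - 14*(-5 - 4) - 1*(-5 - 4)*(-9)² + 4*(-5 - 4)*(-9))/(4 + (-5 - 4)) + 0)² = (7*(-56 - 14*(-9) - 1*(-9)*81 + 4*(-9)*(-9))/(4 - 9) + 0)² = (7*(-56 + 126 + 729 + 324)/(-5) + 0)² = (7*(-⅕)*1123 + 0)² = (-7861/5 + 0)² = (-7861/5)² = 61795321/25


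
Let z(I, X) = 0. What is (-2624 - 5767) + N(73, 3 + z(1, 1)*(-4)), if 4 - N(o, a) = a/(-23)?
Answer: -192898/23 ≈ -8386.9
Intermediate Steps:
N(o, a) = 4 + a/23 (N(o, a) = 4 - a/(-23) = 4 - a*(-1)/23 = 4 - (-1)*a/23 = 4 + a/23)
(-2624 - 5767) + N(73, 3 + z(1, 1)*(-4)) = (-2624 - 5767) + (4 + (3 + 0*(-4))/23) = -8391 + (4 + (3 + 0)/23) = -8391 + (4 + (1/23)*3) = -8391 + (4 + 3/23) = -8391 + 95/23 = -192898/23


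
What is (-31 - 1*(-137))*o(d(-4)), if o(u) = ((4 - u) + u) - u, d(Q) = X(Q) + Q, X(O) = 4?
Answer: 424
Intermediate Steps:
d(Q) = 4 + Q
o(u) = 4 - u
(-31 - 1*(-137))*o(d(-4)) = (-31 - 1*(-137))*(4 - (4 - 4)) = (-31 + 137)*(4 - 1*0) = 106*(4 + 0) = 106*4 = 424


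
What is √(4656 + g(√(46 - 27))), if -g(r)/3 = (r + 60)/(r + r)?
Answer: √(6721098 - 6840*√19)/38 ≈ 68.072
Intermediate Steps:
g(r) = -3*(60 + r)/(2*r) (g(r) = -3*(r + 60)/(r + r) = -3*(60 + r)/(2*r))
√(4656 + g(√(46 - 27))) = √(4656 + (-3/2 - 90/√(46 - 27))) = √(4656 + (-3/2 - 90*√19/19)) = √(9309/2 - 90*√19/19)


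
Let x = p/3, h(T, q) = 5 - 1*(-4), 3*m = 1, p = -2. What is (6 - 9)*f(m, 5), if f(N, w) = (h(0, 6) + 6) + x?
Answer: -43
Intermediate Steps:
m = 1/3 (m = (1/3)*1 = 1/3 ≈ 0.33333)
h(T, q) = 9 (h(T, q) = 5 + 4 = 9)
x = -2/3 ≈ -0.66667
f(N, w) = 43/3 (f(N, w) = (9 + 6) - 2/3 = 15 - 2/3 = 43/3)
(6 - 9)*f(m, 5) = (6 - 9)*(43/3) = -3*43/3 = -43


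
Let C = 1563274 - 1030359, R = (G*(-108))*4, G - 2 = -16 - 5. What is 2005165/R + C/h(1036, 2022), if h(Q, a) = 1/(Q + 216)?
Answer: 288234644095/432 ≈ 6.6721e+8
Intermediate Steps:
G = -19 (G = 2 + (-16 - 5) = 2 - 21 = -19)
R = 8208 (R = -19*(-108)*4 = 2052*4 = 8208)
h(Q, a) = 1/(216 + Q)
C = 532915
2005165/R + C/h(1036, 2022) = 2005165/8208 + 532915/(1/(216 + 1036)) = 2005165*(1/8208) + 532915/(1/1252) = 105535/432 + 532915/(1/1252) = 105535/432 + 532915*1252 = 105535/432 + 667209580 = 288234644095/432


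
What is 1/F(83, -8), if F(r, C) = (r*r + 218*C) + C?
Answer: 1/5137 ≈ 0.00019467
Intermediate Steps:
F(r, C) = r² + 219*C (F(r, C) = (r² + 218*C) + C = r² + 219*C)
1/F(83, -8) = 1/(83² + 219*(-8)) = 1/(6889 - 1752) = 1/5137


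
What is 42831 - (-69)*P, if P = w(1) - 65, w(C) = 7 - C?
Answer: 38760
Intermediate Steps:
P = -59 (P = (7 - 1*1) - 65 = (7 - 1) - 65 = 6 - 65 = -59)
42831 - (-69)*P = 42831 - (-69)*(-59) = 42831 - 1*4071 = 42831 - 4071 = 38760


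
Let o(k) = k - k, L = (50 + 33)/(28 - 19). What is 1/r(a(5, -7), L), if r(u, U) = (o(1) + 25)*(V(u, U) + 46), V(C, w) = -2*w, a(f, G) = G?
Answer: 9/6200 ≈ 0.0014516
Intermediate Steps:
L = 83/9 ≈ 9.2222
o(k) = 0
r(u, U) = 1150 - 50*U (r(u, U) = (0 + 25)*(-2*U + 46) = 25*(46 - 2*U) = 1150 - 50*U)
1/r(a(5, -7), L) = 1/(1150 - 50*83/9) = 1/(1150 - 4150/9) = 1/(6200/9) = 9/6200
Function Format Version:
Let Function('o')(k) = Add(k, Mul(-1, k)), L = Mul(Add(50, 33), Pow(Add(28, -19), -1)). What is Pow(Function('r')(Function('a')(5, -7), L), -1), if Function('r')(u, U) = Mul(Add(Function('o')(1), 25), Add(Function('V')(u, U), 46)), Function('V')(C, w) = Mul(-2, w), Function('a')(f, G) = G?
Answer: Rational(9, 6200) ≈ 0.0014516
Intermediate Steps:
L = Rational(83, 9) (L = Mul(83, Pow(9, -1)) = Mul(83, Rational(1, 9)) = Rational(83, 9) ≈ 9.2222)
Function('o')(k) = 0
Function('r')(u, U) = Add(1150, Mul(-50, U)) (Function('r')(u, U) = Mul(Add(0, 25), Add(Mul(-2, U), 46)) = Mul(25, Add(46, Mul(-2, U))) = Add(1150, Mul(-50, U)))
Pow(Function('r')(Function('a')(5, -7), L), -1) = Pow(Add(1150, Mul(-50, Rational(83, 9))), -1) = Pow(Add(1150, Rational(-4150, 9)), -1) = Pow(Rational(6200, 9), -1) = Rational(9, 6200)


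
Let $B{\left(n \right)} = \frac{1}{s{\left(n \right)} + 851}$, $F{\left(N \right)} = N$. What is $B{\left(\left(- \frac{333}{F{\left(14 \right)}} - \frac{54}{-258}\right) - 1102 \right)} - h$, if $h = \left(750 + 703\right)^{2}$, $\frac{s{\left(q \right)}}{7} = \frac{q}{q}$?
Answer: $- \frac{1811417321}{858} \approx -2.1112 \cdot 10^{6}$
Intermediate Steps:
$s{\left(q \right)} = 7$ ($s{\left(q \right)} = 7 \frac{q}{q} = 7 \cdot 1 = 7$)
$B{\left(n \right)} = \frac{1}{858}$ ($B{\left(n \right)} = \frac{1}{7 + 851} = \frac{1}{858}$)
$h = 2111209$ ($h = 1453^{2} = 2111209$)
$B{\left(\left(- \frac{333}{F{\left(14 \right)}} - \frac{54}{-258}\right) - 1102 \right)} - h = \frac{1}{858} - 2111209 = - \frac{1811417321}{858}$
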